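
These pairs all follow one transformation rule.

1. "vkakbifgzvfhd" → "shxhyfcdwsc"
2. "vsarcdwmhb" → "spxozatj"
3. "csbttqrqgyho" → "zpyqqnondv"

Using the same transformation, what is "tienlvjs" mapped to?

The transformation: delete the last 2 characters, then shift every letter 3 places backward in the alphabet (wrapping around).
Starting from "tienlvjs": after the first operation, "tienlv"; after the second, "qfbkis".

qfbkis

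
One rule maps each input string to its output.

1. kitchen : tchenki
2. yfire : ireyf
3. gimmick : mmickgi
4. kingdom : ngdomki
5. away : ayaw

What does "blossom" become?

ossombl

Looking at the pairs, the operation is to move the first 2 characters to the end (rotate left by 2).
Doing the same to "blossom": "ossombl".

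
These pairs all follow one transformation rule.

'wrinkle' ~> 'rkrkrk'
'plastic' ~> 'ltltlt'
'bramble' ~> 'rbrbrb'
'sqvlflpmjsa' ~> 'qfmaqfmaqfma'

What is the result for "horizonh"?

The transformation: keep one character in every 3, starting at position 2 (positions 2nd, 5th, 8th, ...), then write the whole string 3 times in a row.
"horizonh" → "ozh" → "ozhozhozh".

ozhozhozh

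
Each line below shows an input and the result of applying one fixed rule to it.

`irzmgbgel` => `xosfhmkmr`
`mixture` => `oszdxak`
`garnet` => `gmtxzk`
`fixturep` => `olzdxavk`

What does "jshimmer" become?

The rule is to swap each adjacent pair of characters (1↔2, 3↔4, ...), then shift every letter 6 places forward in the alphabet (wrapping around).
On "jshimmer": the first step gives "sjihmmre", and the second then gives "yponssxk".

yponssxk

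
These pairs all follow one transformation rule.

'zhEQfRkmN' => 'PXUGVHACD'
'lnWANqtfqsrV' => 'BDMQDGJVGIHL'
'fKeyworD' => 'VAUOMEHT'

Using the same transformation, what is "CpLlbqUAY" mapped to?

SFBBRGKQO

In each case the input is transformed by: shift every letter 10 places backward in the alphabet (wrapping around), then convert every letter to uppercase.
So "CpLlbqUAY" becomes "SFBBRGKQO".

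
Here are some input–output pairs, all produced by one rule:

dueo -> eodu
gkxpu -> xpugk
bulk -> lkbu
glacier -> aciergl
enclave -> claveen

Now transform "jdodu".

Rule — move the first 2 characters to the end (rotate left by 2).
Doing the same to "jdodu": "odujd".

odujd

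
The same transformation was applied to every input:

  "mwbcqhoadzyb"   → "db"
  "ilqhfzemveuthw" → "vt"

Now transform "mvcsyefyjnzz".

Each output is the input with this applied: keep one character in every 3, starting at position 3 (positions 3rd, 6th, 9th, ...), then delete the first 2 characters.
Working it through for "mvcsyefyjnzz": intermediate "cejz", final "jz".

jz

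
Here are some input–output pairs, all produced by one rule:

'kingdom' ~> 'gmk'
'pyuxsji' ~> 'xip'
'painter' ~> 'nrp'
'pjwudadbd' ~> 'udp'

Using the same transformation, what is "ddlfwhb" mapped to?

In each case the input is transformed by: keep one character in every 3, starting at position 1 (positions 1st, 4th, 7th, ...), then move the first character to the end.
"ddlfwhb" → "fbd".

fbd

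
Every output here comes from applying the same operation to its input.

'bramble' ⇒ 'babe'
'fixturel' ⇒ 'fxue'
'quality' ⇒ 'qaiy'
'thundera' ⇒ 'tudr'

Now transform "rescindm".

rsid

The rule is to keep every other character starting from the first (positions 1st, 3rd, 5th, ...).
Doing the same to "rescindm": "rsid".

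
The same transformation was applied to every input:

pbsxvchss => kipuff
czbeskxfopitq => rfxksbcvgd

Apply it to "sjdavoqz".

nibdm

The transformation: delete the first 3 characters, then shift every letter 13 places forward in the alphabet (wrapping around) — i.e. ROT13.
Doing the same to "sjdavoqz": "nibdm".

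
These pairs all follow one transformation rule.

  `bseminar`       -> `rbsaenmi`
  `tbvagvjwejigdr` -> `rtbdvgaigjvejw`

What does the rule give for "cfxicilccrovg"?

gcfvxoirccicl

The rule is to swap the first and last characters, then take characters alternately from the front and the back (1st, last, 2nd, 2nd-last, ...).
Starting from "cfxicilccrovg": after the first operation, "gfxicilccrovc"; after the second, "gcfvxoirccicl".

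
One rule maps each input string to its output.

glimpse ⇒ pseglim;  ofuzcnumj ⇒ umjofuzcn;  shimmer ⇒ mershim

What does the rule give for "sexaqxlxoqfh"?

Looking at the pairs, the operation is to move the last 3 characters to the front (rotate right by 3).
"sexaqxlxoqfh" → "qfhsexaqxlxo".

qfhsexaqxlxo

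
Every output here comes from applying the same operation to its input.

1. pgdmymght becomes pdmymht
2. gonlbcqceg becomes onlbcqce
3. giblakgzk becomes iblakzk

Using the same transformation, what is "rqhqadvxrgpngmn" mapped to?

rqhqadvxrpnmn

What's happening: remove every "g".
On "rqhqadvxrgpngmn" that produces "rqhqadvxrpnmn".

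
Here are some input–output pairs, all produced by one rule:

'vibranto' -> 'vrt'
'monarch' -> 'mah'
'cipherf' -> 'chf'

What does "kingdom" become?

kgm

In each case the input is transformed by: keep one character in every 3, starting at position 1 (positions 1st, 4th, 7th, ...).
So "kingdom" becomes "kgm".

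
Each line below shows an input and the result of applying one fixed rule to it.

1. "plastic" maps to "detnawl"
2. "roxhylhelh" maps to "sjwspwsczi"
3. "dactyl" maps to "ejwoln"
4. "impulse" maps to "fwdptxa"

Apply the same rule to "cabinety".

typejnlm

The transformation: shift every letter 11 places forward in the alphabet (wrapping around), then move the first 3 characters to the end (rotate left by 3).
On "cabinety": the first step gives "nlmtypej", and the second then gives "typejnlm".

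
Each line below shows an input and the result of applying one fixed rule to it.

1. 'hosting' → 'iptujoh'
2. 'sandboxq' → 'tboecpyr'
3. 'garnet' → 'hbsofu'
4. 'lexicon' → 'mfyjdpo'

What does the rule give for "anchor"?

bodips

Looking at the pairs, the operation is to shift every letter 1 place forward in the alphabet (wrapping around).
So "anchor" becomes "bodips".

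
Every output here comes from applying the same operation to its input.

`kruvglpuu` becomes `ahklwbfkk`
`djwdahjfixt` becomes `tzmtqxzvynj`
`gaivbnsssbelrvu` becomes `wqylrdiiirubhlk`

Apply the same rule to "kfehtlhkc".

Each output is the input with this applied: shift every letter 10 places backward in the alphabet (wrapping around).
On "kfehtlhkc" that produces "avuxjbxas".

avuxjbxas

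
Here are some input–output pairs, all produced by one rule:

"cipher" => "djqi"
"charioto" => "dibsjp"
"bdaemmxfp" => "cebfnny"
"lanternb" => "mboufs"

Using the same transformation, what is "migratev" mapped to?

The rule is to shift every letter 1 place forward in the alphabet (wrapping around), then delete the last 2 characters.
Starting from "migratev": after the first operation, "njhsbufw"; after the second, "njhsbu".

njhsbu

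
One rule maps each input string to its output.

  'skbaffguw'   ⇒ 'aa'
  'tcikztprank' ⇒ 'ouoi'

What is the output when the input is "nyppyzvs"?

iu

The transformation: shift every letter 5 places backward in the alphabet (wrapping around), then keep only the vowels.
On "nyppyzvs": the first step gives "itkktuqn", and the second then gives "iu".
(Check on "tcikztprank": → "oxdfuokmvif" → "ouoi" ✓)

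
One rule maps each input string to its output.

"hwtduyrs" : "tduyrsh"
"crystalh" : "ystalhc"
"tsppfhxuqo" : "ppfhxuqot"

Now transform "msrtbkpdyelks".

The rule is to move the first character to the end, then delete the first character.
Working it through for "msrtbkpdyelks": intermediate "srtbkpdyelksm", final "rtbkpdyelksm".
(Check on "hwtduyrs": → "wtduyrsh" → "tduyrsh" ✓)

rtbkpdyelksm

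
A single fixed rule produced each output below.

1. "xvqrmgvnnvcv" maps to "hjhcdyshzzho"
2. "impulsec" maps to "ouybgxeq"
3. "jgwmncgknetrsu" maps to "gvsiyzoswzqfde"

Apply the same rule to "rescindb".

ndqeouzp

What's happening: move the last character to the front, then shift every letter 12 places forward in the alphabet (wrapping around).
Starting from "rescindb": after the first operation, "brescind"; after the second, "ndqeouzp".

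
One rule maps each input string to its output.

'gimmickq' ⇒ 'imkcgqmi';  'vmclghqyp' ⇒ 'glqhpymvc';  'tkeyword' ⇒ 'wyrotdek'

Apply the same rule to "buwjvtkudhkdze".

Looking at the pairs, the operation is to move the first 3 characters to the end (rotate left by 3), then swap each adjacent pair of characters (1↔2, 3↔4, ...).
"buwjvtkudhkdze" → "vjktdukhzdbewu".
(Check on "gimmickq": → "mickqgim" → "imkcgqmi" ✓)

vjktdukhzdbewu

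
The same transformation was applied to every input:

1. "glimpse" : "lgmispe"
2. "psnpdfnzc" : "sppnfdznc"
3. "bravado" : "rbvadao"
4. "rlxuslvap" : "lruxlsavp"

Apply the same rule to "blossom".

lbsoosm

Rule — swap each adjacent pair of characters (1↔2, 3↔4, ...).
Doing the same to "blossom": "lbsoosm".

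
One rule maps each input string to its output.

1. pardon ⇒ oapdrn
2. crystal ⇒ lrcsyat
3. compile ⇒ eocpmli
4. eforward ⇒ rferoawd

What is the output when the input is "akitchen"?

ekatihcn

Rule — swap each adjacent pair of characters (1↔2, 3↔4, ...), then move the last character to the front.
Working it through for "akitchen": intermediate "katihcne", final "ekatihcn".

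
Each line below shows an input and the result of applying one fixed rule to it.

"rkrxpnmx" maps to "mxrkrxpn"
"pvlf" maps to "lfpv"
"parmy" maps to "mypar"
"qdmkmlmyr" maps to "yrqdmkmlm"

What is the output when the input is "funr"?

nrfu

The pattern: move the last 2 characters to the front (rotate right by 2).
So "funr" becomes "nrfu".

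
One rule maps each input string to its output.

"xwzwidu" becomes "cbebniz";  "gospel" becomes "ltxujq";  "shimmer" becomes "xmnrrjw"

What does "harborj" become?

In each case the input is transformed by: shift every letter 5 places forward in the alphabet (wrapping around).
"harborj" → "mfwgtwo".

mfwgtwo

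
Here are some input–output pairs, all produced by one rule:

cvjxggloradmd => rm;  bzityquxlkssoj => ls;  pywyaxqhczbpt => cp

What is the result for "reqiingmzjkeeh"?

The transformation: keep one character in every 3, starting at position 3 (positions 3rd, 6th, 9th, ...), then delete the first 2 characters.
"reqiingmzjkeeh" → "qnze" → "ze".

ze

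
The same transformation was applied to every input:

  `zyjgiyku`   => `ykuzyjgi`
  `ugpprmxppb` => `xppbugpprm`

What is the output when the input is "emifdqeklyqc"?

klyqcemifdqe

The rule is to swap the front and back halves of the string, then move the first character to the end.
"emifdqeklyqc" → "eklyqcemifdq" → "klyqcemifdqe".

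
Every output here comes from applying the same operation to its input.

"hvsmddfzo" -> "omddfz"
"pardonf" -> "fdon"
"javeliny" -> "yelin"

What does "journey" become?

The rule is to delete the first 3 characters, then move the last character to the front.
For "journey", step one produces "rney"; step two turns that into "yrne".

yrne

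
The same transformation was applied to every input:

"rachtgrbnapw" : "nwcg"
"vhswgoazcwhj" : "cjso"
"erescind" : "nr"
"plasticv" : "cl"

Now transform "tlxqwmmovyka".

The transformation: swap the front and back halves of the string, then keep one character in every 3, starting at position 3 (positions 3rd, 6th, 9th, ...).
Working it through for "tlxqwmmovyka": intermediate "movykatlxqwm", final "vaxm".

vaxm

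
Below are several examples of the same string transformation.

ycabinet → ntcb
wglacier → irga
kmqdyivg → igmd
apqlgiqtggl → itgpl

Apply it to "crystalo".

aors

The pattern: keep every other character starting from the second (positions 2nd, 4th, 6th, ...), then move the first 2 characters to the end (rotate left by 2).
For "crystalo" the result is "aors".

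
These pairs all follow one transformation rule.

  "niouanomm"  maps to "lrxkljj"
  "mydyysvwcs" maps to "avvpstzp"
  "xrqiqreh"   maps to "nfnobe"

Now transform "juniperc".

Each output is the input with this applied: delete the first 2 characters, then shift every letter 3 places backward in the alphabet (wrapping around).
Applying that to "juniperc" gives "kfmboz".

kfmboz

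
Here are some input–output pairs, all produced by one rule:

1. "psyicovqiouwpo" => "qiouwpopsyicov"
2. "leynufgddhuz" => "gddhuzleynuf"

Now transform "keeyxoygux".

oyguxkeeyx

The pattern: swap the front and back halves of the string.
"keeyxoygux" → "oyguxkeeyx".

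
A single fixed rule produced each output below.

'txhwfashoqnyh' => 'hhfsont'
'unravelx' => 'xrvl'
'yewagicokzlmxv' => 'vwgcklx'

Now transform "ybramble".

erml

The pattern: swap the first and last characters, then keep every other character starting from the first (positions 1st, 3rd, 5th, ...).
On "ybramble": the first step gives "ebrambly", and the second then gives "erml".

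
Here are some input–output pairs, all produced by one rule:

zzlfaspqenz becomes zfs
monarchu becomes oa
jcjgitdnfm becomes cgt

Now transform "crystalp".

rs

Rule — keep every other character starting from the second (positions 2nd, 4th, 6th, ...), then delete the last 2 characters.
Doing the same to "crystalp": "rs".
(Check on "monarchu": → "oacu" → "oa" ✓)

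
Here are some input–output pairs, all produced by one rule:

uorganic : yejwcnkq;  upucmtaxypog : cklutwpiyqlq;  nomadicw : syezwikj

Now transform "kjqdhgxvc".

yrtcdzmfg

Rule — shift every letter 4 places backward in the alphabet (wrapping around), then reverse the string.
For "kjqdhgxvc" the result is "yrtcdzmfg".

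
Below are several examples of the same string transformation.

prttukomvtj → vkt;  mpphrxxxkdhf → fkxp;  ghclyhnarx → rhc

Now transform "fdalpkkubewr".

The transformation: keep one character in every 3, starting at position 3 (positions 3rd, 6th, 9th, ...), then reverse the string.
On "fdalpkkubewr": the first step gives "akbr", and the second then gives "rbka".
(Check on "prttukomvtj": → "tkv" → "vkt" ✓)

rbka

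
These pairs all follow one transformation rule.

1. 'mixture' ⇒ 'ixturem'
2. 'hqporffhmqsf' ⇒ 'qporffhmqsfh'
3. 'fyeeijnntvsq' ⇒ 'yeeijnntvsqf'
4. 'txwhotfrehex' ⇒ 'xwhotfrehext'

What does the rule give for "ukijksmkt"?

Looking at the pairs, the operation is to move the first character to the end.
"ukijksmkt" → "kijksmktu".

kijksmktu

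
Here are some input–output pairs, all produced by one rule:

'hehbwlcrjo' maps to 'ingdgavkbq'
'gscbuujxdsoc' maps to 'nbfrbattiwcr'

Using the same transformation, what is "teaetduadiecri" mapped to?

The rule is to shift every letter 1 place backward in the alphabet (wrapping around), then move the last 2 characters to the front (rotate right by 2).
Starting from "teaetduadiecri": after the first operation, "sdzdsctzchdbqh"; after the second, "qhsdzdsctzchdb".

qhsdzdsctzchdb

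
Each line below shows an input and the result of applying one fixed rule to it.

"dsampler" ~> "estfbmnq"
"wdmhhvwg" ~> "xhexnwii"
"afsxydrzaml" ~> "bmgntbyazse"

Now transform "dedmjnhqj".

The pattern: shift every letter 1 place forward in the alphabet (wrapping around), then take characters alternately from the front and the back (1st, last, 2nd, 2nd-last, ...).
For "dedmjnhqj", step one produces "efenkoirk"; step two turns that into "ekfreinok".
(Check on "wdmhhvwg": → "xeniiwxh" → "xhexnwii" ✓)

ekfreinok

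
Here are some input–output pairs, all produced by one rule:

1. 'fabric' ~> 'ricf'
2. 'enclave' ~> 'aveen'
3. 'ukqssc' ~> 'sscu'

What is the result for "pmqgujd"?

The rule is to move the last 3 characters to the front (rotate right by 3), then delete the last 2 characters.
On "pmqgujd": the first step gives "ujdpmqg", and the second then gives "ujdpm".

ujdpm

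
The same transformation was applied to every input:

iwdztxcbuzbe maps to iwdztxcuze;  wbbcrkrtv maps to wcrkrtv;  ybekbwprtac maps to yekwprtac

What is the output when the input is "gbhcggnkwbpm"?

The pattern: remove every "b".
Applying that to "gbhcggnkwbpm" gives "ghcggnkwpm".

ghcggnkwpm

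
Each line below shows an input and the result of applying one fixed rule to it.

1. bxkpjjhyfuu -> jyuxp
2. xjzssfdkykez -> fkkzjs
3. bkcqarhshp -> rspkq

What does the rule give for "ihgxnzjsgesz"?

zsezhx

In each case the input is transformed by: keep every other character starting from the second (positions 2nd, 4th, 6th, ...), then move the first 2 characters to the end (rotate left by 2).
Applying both steps to "ihgxnzjsgesz": "hxzsez", then "zsezhx".
(Check on "bkcqarhshp": → "kqrsp" → "rspkq" ✓)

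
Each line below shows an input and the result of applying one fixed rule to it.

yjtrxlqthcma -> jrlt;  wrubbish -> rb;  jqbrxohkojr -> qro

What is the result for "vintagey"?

The rule is to keep every other character starting from the second (positions 2nd, 4th, 6th, ...), then delete the last 2 characters.
"vintagey" → "itgy" → "it".

it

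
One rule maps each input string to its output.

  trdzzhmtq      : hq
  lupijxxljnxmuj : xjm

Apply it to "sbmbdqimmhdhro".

qmh

The transformation: keep one character in every 3, starting at position 3 (positions 3rd, 6th, 9th, ...), then delete the first character.
For "sbmbdqimmhdhro", step one produces "mqmh"; step two turns that into "qmh".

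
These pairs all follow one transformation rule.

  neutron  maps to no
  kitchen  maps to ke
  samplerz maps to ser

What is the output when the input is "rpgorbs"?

Each output is the input with this applied: swap each adjacent pair of characters (1↔2, 3↔4, ...), then keep one character in every 3, starting at position 2 (positions 2nd, 5th, 8th, ...).
Starting from "rpgorbs": after the first operation, "progbrs"; after the second, "rb".

rb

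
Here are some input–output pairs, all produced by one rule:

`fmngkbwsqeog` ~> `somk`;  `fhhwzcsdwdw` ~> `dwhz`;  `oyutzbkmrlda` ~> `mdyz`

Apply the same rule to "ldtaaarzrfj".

The pattern: keep one character in every 3, starting at position 2 (positions 2nd, 5th, 8th, ...), then move the last 2 characters to the front (rotate right by 2).
Starting from "ldtaaarzrfj": after the first operation, "dazj"; after the second, "zjda".

zjda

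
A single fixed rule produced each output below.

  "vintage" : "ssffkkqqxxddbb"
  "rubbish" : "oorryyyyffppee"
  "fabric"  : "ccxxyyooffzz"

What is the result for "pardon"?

mmxxooaallkk

In each case the input is transformed by: shift every letter 3 places backward in the alphabet (wrapping around), then double every character.
"pardon" → "mmxxooaallkk".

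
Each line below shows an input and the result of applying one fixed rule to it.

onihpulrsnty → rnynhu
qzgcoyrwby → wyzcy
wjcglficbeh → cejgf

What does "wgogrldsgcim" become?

scmggl

Rule — keep every other character starting from the second (positions 2nd, 4th, 6th, ...), then move the first 3 characters to the end (rotate left by 3).
Working it through for "wgogrldsgcim": intermediate "gglscm", final "scmggl".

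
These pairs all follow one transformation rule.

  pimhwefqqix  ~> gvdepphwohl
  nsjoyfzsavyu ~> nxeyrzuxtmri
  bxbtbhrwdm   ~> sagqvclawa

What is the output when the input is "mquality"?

zkhsxlpt

The pattern: shift every letter 1 place backward in the alphabet (wrapping around), then move the first 3 characters to the end (rotate left by 3).
For "mquality", step one produces "lptzkhsx"; step two turns that into "zkhsxlpt".
(Check on "bxbtbhrwdm": → "awasagqvcl" → "sagqvclawa" ✓)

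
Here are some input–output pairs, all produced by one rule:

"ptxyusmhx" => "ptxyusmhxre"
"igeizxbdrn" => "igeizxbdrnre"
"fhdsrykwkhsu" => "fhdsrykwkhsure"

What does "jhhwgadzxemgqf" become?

In each case the input is transformed by: append "re".
Doing the same to "jhhwgadzxemgqf": "jhhwgadzxemgqfre".

jhhwgadzxemgqfre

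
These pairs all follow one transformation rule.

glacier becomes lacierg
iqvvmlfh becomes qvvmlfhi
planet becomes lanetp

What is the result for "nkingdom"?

The pattern: move the first character to the end.
On "nkingdom" that produces "kingdomn".

kingdomn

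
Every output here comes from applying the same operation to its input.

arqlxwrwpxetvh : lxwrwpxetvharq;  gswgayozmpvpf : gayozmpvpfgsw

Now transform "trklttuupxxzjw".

lttuupxxzjwtrk

In each case the input is transformed by: move the first 3 characters to the end (rotate left by 3).
For "trklttuupxxzjw" the result is "lttuupxxzjwtrk".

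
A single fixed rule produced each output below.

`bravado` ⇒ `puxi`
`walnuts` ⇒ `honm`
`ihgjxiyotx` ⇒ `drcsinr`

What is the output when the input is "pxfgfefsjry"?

azyzmdls

What's happening: delete the first 3 characters, then shift every letter 6 places backward in the alphabet (wrapping around).
So "pxfgfefsjry" becomes "azyzmdls".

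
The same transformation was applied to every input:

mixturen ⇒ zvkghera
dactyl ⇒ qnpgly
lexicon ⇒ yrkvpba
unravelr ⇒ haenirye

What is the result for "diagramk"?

qvntenzx

What's happening: shift every letter 13 places forward in the alphabet (wrapping around) — i.e. ROT13.
So "diagramk" becomes "qvntenzx".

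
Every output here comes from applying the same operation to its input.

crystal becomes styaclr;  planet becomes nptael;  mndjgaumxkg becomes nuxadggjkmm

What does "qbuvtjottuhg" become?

uuvbghjoqttt

Rule — sort the characters into alphabetical order, then move the last 3 characters to the front (rotate right by 3).
Starting from "qbuvtjottuhg": after the first operation, "bghjoqtttuuv"; after the second, "uuvbghjoqttt".
(Check on "crystal": → "aclrsty" → "styaclr" ✓)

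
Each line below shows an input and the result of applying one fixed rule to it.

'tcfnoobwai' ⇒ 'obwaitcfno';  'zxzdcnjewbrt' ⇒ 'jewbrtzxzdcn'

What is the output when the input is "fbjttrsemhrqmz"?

emhrqmzfbjttrs

In each case the input is transformed by: swap the front and back halves of the string.
Doing the same to "fbjttrsemhrqmz": "emhrqmzfbjttrs".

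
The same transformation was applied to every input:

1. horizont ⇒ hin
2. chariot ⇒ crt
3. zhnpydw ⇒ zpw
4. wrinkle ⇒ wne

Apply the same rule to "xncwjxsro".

xws

In each case the input is transformed by: keep one character in every 3, starting at position 1 (positions 1st, 4th, 7th, ...).
Applying that to "xncwjxsro" gives "xws".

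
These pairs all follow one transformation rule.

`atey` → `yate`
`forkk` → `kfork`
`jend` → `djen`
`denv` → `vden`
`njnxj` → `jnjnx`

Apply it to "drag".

The transformation: move the last character to the front.
On "drag" that produces "gdra".

gdra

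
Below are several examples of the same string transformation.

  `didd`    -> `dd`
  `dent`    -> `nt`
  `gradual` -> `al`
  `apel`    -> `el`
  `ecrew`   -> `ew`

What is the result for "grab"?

Rule — keep only the last 2 characters.
So "grab" becomes "ab".

ab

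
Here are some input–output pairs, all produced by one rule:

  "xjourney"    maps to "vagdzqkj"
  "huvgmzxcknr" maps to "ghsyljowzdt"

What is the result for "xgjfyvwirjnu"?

What's happening: shift every letter 12 places forward in the alphabet (wrapping around), then move the first character to the end.
Working it through for "xgjfyvwirjnu": intermediate "jsvrkhiudvzg", final "svrkhiudvzgj".

svrkhiudvzgj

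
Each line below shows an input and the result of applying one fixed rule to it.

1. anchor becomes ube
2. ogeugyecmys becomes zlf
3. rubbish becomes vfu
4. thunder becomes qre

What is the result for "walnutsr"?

Looking at the pairs, the operation is to shift every letter 13 places forward in the alphabet (wrapping around) — i.e. ROT13, then keep only the last 3 characters.
For "walnutsr", step one produces "jnyahgfe"; step two turns that into "gfe".

gfe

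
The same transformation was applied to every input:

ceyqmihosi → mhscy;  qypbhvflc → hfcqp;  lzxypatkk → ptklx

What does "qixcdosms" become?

dssqx

The transformation: keep every other character starting from the first (positions 1st, 3rd, 5th, ...), then move the last 3 characters to the front (rotate right by 3).
Starting from "qixcdosms": after the first operation, "qxdss"; after the second, "dssqx".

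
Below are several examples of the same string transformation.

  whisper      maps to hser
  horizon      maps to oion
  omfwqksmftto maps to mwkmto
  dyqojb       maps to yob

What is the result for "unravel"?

In each case the input is transformed by: swap each adjacent pair of characters (1↔2, 3↔4, ...), then keep every other character starting from the first (positions 1st, 3rd, 5th, ...).
Applying both steps to "unravel": "nuarevl", then "nael".

nael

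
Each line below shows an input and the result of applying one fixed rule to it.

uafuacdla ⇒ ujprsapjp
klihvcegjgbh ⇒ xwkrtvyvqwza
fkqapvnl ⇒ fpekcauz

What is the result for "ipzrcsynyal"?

The pattern: shift every letter 11 places backward in the alphabet (wrapping around), then move the first 2 characters to the end (rotate left by 2).
Applying both steps to "ipzrcsynyal": "xeogrhncnpa", then "ogrhncnpaxe".

ogrhncnpaxe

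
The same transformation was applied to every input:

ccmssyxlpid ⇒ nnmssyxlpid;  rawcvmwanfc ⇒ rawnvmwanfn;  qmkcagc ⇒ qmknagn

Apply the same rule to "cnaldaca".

nnaldana

The rule is to replace every "c" with "n".
For "cnaldaca" the result is "nnaldana".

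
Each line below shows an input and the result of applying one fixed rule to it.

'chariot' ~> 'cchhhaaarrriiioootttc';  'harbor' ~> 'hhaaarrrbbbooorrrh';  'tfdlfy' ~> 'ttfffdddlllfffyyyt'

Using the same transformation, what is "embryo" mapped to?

Each output is the input with this applied: repeat every character 3 times, then move the first character to the end.
"embryo" → "eeemmmbbbrrryyyooo" → "eemmmbbbrrryyyoooe".

eemmmbbbrrryyyoooe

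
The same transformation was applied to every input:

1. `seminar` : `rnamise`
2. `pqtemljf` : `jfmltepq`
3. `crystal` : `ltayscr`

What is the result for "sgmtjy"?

Rule — swap each adjacent pair of characters (1↔2, 3↔4, ...), then reverse the string.
"sgmtjy" → "gstmyj" → "jymtsg".

jymtsg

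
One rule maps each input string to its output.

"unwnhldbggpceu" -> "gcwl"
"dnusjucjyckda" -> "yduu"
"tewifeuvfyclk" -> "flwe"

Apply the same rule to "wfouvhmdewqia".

eioh

The rule is to keep one character in every 3, starting at position 3 (positions 3rd, 6th, 9th, ...), then swap the front and back halves of the string.
Working it through for "wfouvhmdewqia": intermediate "ohei", final "eioh".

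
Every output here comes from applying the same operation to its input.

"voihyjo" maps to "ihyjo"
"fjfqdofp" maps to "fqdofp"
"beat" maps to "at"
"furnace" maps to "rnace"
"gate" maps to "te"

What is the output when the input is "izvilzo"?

In each case the input is transformed by: delete the first 2 characters.
Doing the same to "izvilzo": "vilzo".

vilzo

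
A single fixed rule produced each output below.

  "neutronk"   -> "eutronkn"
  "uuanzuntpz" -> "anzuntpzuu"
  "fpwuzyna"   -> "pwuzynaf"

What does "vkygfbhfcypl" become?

The transformation: swap the front and back halves of the string, then move the last 3 characters to the front (rotate right by 3).
So "vkygfbhfcypl" becomes "gfbhfcyplvky".
(Check on "uuanzuntpz": → "untpzuuanz" → "anzuntpzuu" ✓)

gfbhfcyplvky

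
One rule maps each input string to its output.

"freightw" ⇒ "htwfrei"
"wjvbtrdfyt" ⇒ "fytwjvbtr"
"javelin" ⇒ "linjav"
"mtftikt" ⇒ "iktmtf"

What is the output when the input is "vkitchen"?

Looking at the pairs, the operation is to move the last 3 characters to the front (rotate right by 3), then delete the last character.
On "vkitchen": the first step gives "henvkitc", and the second then gives "henvkit".

henvkit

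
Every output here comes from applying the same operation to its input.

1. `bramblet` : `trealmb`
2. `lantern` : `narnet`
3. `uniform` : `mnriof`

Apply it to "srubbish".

hrsuibb

What's happening: take characters alternately from the front and the back (1st, last, 2nd, 2nd-last, ...), then delete the first character.
Working it through for "srubbish": intermediate "shrsuibb", final "hrsuibb".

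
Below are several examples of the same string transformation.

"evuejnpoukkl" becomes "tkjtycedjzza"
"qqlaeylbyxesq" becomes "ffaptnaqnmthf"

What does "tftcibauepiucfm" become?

iuirxqpjtexjrub

In each case the input is transformed by: shift every letter 11 places backward in the alphabet (wrapping around).
So "tftcibauepiucfm" becomes "iuirxqpjtexjrub".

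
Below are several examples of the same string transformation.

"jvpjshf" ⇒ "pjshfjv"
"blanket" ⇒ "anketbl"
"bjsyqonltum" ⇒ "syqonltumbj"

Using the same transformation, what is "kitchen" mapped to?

tchenki

The rule is to move the first 2 characters to the end (rotate left by 2).
So "kitchen" becomes "tchenki".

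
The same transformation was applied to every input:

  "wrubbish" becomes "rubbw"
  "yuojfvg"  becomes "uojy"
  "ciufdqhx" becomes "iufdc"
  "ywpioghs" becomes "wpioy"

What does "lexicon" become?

exil

What's happening: delete the last 3 characters, then move the first character to the end.
Applying both steps to "lexicon": "lexi", then "exil".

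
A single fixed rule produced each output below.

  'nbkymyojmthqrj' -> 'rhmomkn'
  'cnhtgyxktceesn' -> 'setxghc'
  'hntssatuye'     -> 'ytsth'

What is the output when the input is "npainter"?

enan

The rule is to keep every other character starting from the first (positions 1st, 3rd, 5th, ...), then reverse the string.
Applying both steps to "npainter": "nane", then "enan".
(Check on "hntssatuye": → "htsty" → "ytsth" ✓)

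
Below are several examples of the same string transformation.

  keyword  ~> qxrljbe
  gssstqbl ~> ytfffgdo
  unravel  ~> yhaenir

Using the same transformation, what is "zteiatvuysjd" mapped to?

Each output is the input with this applied: shift every letter 13 places forward in the alphabet (wrapping around) — i.e. ROT13, then move the last character to the front.
For "zteiatvuysjd", step one produces "mgrvngihlfwq"; step two turns that into "qmgrvngihlfw".

qmgrvngihlfw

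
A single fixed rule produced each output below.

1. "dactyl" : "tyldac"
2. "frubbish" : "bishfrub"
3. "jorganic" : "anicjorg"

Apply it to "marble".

blemar

The transformation: swap the front and back halves of the string.
For "marble" the result is "blemar".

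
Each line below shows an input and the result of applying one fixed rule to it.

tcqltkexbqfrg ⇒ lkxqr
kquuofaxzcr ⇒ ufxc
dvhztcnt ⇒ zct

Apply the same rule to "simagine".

Looking at the pairs, the operation is to delete the first 2 characters, then keep every other character starting from the second (positions 2nd, 4th, 6th, ...).
On "simagine" that produces "aie".
(Check on "dvhztcnt": → "hztcnt" → "zct" ✓)

aie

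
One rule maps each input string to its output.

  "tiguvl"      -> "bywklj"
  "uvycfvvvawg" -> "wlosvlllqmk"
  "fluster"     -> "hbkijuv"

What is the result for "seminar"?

hucydqi

The rule is to swap the first and last characters, then shift every letter 10 places backward in the alphabet (wrapping around).
Starting from "seminar": after the first operation, "reminas"; after the second, "hucydqi".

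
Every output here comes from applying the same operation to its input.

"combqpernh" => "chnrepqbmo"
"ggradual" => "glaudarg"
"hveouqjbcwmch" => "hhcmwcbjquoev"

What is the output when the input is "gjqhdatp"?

The transformation: move the first character to the end, then reverse the string.
"gjqhdatp" → "jqhdatpg" → "gptadhqj".

gptadhqj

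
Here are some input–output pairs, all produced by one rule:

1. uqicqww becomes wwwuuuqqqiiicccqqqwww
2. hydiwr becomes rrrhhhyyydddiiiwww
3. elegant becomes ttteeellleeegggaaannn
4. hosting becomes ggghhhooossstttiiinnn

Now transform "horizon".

nnnhhhooorrriiizzzooo

Each output is the input with this applied: move the last character to the front, then repeat every character 3 times.
"horizon" → "nhorizo" → "nnnhhhooorrriiizzzooo".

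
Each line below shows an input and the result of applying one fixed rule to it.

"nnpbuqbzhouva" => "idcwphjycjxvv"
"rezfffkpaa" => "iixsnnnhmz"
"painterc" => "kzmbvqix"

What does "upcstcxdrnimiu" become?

cquqvzlfkbakxc

Each output is the input with this applied: shift every letter 8 places forward in the alphabet (wrapping around), then reverse the string.
Applying both steps to "upcstcxdrnimiu": "cxkabkflzvquqc", then "cquqvzlfkbakxc".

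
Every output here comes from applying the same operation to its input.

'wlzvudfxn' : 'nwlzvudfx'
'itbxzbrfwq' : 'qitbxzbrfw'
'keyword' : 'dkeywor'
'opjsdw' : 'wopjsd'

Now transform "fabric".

What's happening: move the last character to the front.
Applying that to "fabric" gives "cfabri".

cfabri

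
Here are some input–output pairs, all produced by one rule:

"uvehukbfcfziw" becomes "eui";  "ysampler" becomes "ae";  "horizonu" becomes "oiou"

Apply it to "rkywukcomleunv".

uoeu

Looking at the pairs, the operation is to delete the first character, then keep only the vowels.
For "rkywukcomleunv" the result is "uoeu".
(Check on "horizonu": → "orizonu" → "oiou" ✓)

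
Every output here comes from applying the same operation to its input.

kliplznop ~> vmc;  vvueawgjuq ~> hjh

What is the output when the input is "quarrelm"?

nr

Rule — shift every letter 13 places forward in the alphabet (wrapping around) — i.e. ROT13, then keep one character in every 3, starting at position 3 (positions 3rd, 6th, 9th, ...).
Applying both steps to "quarrelm": "dhneeryz", then "nr".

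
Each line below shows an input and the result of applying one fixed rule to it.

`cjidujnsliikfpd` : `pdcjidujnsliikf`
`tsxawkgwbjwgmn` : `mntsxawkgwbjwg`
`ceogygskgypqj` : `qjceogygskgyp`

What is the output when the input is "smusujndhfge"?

gesmusujndhf

The pattern: move the last 2 characters to the front (rotate right by 2).
So "smusujndhfge" becomes "gesmusujndhf".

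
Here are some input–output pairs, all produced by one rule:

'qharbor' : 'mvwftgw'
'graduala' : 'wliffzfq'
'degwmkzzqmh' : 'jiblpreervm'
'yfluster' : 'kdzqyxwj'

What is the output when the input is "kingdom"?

nplstir

The transformation: shift every letter 5 places forward in the alphabet (wrapping around), then swap each adjacent pair of characters (1↔2, 3↔4, ...).
For "kingdom", step one produces "pnslitr"; step two turns that into "nplstir".
(Check on "yfluster": → "dkqzxyjw" → "kdzqyxwj" ✓)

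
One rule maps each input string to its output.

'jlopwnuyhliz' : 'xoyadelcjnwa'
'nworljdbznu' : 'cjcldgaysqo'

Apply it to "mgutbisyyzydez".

tobvjiqxhnnons

The rule is to move the last 2 characters to the front (rotate right by 2), then shift every letter 11 places backward in the alphabet (wrapping around).
Working it through for "mgutbisyyzydez": intermediate "ezmgutbisyyzyd", final "tobvjiqxhnnons".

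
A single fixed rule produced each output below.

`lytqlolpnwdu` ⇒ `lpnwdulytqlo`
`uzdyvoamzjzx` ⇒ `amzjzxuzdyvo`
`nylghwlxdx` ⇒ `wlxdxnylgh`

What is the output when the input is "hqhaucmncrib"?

Each output is the input with this applied: swap the front and back halves of the string.
So "hqhaucmncrib" becomes "mncribhqhauc".

mncribhqhauc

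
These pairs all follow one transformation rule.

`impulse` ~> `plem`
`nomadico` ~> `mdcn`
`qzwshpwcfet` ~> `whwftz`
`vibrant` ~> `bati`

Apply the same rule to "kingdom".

ndmi

In each case the input is transformed by: move the first 2 characters to the end (rotate left by 2), then keep every other character starting from the first (positions 1st, 3rd, 5th, ...).
Starting from "kingdom": after the first operation, "ngdomki"; after the second, "ndmi".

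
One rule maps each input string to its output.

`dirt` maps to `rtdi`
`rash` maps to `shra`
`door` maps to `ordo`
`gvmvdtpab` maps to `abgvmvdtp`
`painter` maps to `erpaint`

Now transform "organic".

The transformation: move the last 2 characters to the front (rotate right by 2).
"organic" → "icorgan".

icorgan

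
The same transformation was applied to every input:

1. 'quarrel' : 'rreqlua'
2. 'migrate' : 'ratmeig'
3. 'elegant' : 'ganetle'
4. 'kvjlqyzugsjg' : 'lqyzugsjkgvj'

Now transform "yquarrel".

arreylqu

The transformation: swap the first and last characters, then move the first 3 characters to the end (rotate left by 3).
On "yquarrel": the first step gives "lquarrey", and the second then gives "arreylqu".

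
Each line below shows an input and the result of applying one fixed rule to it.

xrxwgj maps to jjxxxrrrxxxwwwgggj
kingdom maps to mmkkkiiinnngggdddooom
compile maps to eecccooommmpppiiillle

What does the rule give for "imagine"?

The transformation: repeat every character 3 times, then move the last 2 characters to the front (rotate right by 2).
Applying both steps to "imagine": "iiimmmaaagggiiinnneee", then "eeiiimmmaaagggiiinnne".
(Check on "xrxwgj": → "xxxrrrxxxwwwgggjjj" → "jjxxxrrrxxxwwwgggj" ✓)

eeiiimmmaaagggiiinnne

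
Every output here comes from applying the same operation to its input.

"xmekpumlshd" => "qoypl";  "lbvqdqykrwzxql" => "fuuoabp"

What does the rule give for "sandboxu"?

ehsy

Rule — keep every other character starting from the second (positions 2nd, 4th, 6th, ...), then shift every letter 4 places forward in the alphabet (wrapping around).
For "sandboxu", step one produces "adou"; step two turns that into "ehsy".
(Check on "lbvqdqykrwzxql": → "bqqkwxl" → "fuuoabp" ✓)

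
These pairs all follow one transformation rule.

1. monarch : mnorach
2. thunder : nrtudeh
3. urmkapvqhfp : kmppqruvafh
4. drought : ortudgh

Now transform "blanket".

In each case the input is transformed by: sort the characters into alphabetical order, then move the first 3 characters to the end (rotate left by 3).
Applying both steps to "blanket": "abeklnt", then "klntabe".

klntabe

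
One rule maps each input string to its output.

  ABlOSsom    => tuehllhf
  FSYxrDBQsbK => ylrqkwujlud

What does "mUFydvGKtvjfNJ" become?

fnyrwozdmocygc

Each output is the input with this applied: shift every letter 7 places backward in the alphabet (wrapping around), then convert every letter to lowercase.
Starting from "mUFydvGKtvjfNJ": after the first operation, "fNYrwoZDmocyGC"; after the second, "fnyrwozdmocygc".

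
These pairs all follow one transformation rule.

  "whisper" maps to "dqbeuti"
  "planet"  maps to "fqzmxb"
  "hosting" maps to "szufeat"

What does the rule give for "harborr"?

ddandmt

In each case the input is transformed by: reverse the string, then shift every letter 12 places forward in the alphabet (wrapping around).
"harborr" → "rrobrah" → "ddandmt".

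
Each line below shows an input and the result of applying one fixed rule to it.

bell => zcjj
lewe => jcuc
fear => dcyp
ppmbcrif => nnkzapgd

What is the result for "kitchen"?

igrafcl

In each case the input is transformed by: shift every letter 2 places backward in the alphabet (wrapping around).
"kitchen" → "igrafcl".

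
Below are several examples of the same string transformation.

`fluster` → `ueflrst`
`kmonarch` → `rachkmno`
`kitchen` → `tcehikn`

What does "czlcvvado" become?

The transformation: sort the characters into alphabetical order, then move the last character to the front.
"czlcvvado" → "accdlovvz" → "zaccdlovv".

zaccdlovv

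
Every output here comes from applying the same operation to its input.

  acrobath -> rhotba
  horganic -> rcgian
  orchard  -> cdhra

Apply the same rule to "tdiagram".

imaagr

Looking at the pairs, the operation is to delete the first 2 characters, then take characters alternately from the front and the back (1st, last, 2nd, 2nd-last, ...).
"tdiagram" → "iagram" → "imaagr".
(Check on "acrobath": → "robath" → "rhotba" ✓)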